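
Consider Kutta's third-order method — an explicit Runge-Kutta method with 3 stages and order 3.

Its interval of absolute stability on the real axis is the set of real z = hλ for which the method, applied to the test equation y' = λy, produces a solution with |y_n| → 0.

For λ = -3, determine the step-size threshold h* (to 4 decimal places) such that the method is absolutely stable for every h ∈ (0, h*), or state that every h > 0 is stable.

(-2.5127,0); λ=-3 ⇒ h* = 0.8376.

On y'=λy, z=hλ:
  order 3, 3-stage ⇒ R(z)=1+z+z^2/2+z^3/6
  (e.g. R(-0.51)=0.59794, |R|=0.59794)

Solve |R(x)|<1 on ℝ⁻.
x=-0.51: |R|=0.5979
|R(-1.87)|=0.2114 |R(-1.42)|=0.1110 |R(-0.5)|=0.6042
Bisect:
  x_lo=-3.3027 |R|=2.8529  x_hi=-0.0559 |R|=0.9456
  mid=-1.67930 |R|=0.05856 →hi
  mid=-2.49099 |R|=0.96459 →hi
  mid=-2.89684 |R|=1.75256 →lo
  mid=-2.69392 |R|=1.32370 →lo
  mid=-2.59246 |R|=1.13595 →lo
  mid=-2.54172 |R|=1.04829 →lo
  mid=-2.51636 |R|=1.00595 →lo
  ...
  [-2.51279,-2.51259] ⇒ x*=-2.5127
Stable set (-2.5127, 0).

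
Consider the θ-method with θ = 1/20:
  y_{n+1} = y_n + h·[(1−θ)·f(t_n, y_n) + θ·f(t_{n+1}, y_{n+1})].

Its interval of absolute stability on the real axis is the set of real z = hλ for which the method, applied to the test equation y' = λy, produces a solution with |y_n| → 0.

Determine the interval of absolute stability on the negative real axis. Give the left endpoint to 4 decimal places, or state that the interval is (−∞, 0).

With y'=λy (z=hλ):
  y_{n+1} = y_n + z·[19/20·y_n + 1/20·y_{n+1}] ⇒ (1 − 1/20z)y_{n+1} = (1 + 19/20z)y_n
  so R(z) = (1 + 19/20z)/(1 − 1/20z).

Need |R(x)|<1, x<0.
x=-0.57: |R|=0.4458
R=−1: 1+19/20x = −1+1/20x ⇒ -9/10x=2 ⇒ x=2/(-9/10)=-2.2222
Confirm numerically:
  x=-2.062: |R|=0.86928 <1
  x=-1.744: |R|=0.60412 <1
  x=-1.407: |R|=0.31452 <1
  x=-2.678: |R|=1.36176 >1
  x=-2.505: |R|=1.22617 >1
  x=-2.364: |R|=1.11411 >1
Interval (-2.2222, 0).

z∈(-2.2222,0).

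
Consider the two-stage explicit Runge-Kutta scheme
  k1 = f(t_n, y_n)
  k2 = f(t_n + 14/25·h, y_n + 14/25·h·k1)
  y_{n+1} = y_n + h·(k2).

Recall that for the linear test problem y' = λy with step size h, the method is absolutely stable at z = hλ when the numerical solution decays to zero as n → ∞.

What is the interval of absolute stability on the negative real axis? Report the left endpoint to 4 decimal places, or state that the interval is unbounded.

Test eqn y'=λy, z=hλ:
  k1=λy_n ⇒ h·k1=z·y_n;  k2=λ(1+14/25z)y_n ⇒ h·k2=z(1+14/25z)y_n
  y_{n+1}/y_n = 1 + z(1+14/25z) = 1 + z + 14/25z²
  so R(z) = 1 + z + 14/25z².

Need |R(x)|<1, x<0.
x=-1.04: |R|=0.5657
R=1: x+14/25x²=0 ⇒ x=−25/14=-1.7857; min R=1−1/(4·14/25)=0.5536>−1
Confirm numerically:
  x=-1.758: |R|=0.97272 <1
  x=-1.108: |R|=0.57949 <1
  x=-0.934: |R|=0.55452 <1
  x=-0.821: |R|=0.55646 <1
  x=-2.349: |R|=1.74097 >1
  x=-2.304: |R|=1.66871 >1
  x=-1.875: |R|=1.09375 >1
So |R|<1 on (-1.7857, 0).

z∈(-1.7857,0).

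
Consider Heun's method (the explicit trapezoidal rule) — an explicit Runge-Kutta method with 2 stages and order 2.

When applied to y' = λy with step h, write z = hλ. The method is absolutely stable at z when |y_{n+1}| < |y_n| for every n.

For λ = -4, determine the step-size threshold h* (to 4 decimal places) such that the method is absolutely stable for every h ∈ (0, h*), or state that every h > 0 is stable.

Test eqn y'=λy, z=hλ:
  order 2, 2-stage ⇒ R(z)=1+z+z^2/2
  (e.g. R(-1.18)=0.51620, |R|=0.51620)

Boundary: |R(x)|=1, x<0.
x=-1.18: |R|=0.5162
|R(-2.01)|=1.0100 |R(-1.45)|=0.6013 |R(-1.26)|=0.5338
Bisect:
  x_lo=-2.6688 |R|=1.8924  x_hi=-0.2892 |R|=0.7527
  mid=-1.47897 |R|=0.61471 →hi
  mid=-2.07388 |R|=1.07661 →lo
  mid=-1.77643 |R|=0.80142 →hi
  mid=-1.92516 |R|=0.92796 →hi
  mid=-1.99952 |R|=0.99952 →hi
  mid=-2.03670 |R|=1.03738 →lo
  mid=-2.01811 |R|=1.01827 →lo
  ...
  [-2.00010,-1.99996] ⇒ x*=-2.0000
So |R|<1 on (-2.0000, 0).

(-2.0000,0); λ=-4 ⇒ h* = 0.5000.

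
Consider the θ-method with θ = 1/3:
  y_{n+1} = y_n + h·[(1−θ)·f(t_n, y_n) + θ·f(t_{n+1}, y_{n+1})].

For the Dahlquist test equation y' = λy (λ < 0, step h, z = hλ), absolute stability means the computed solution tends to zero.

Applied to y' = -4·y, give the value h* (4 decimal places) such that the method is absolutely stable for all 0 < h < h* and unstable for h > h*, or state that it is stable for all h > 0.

With y'=λy (z=hλ):
  y_{n+1} = y_n + z·[2/3·y_n + 1/3·y_{n+1}] ⇒ (1 − 1/3z)y_{n+1} = (1 + 2/3z)y_n
  R(z) = (1 + 2/3z)/(1 − 1/3z).

Solve |R(x)|<1 on ℝ⁻.
x=-0.7: |R|=0.4324
R=−1: 1+2/3x = −1+1/3x ⇒ -1/3x=2 ⇒ x=2/(-1/3)=-6.0000
Confirm numerically:
  x=-5.520: |R|=0.94366 <1
  x=-4.757: |R|=0.83976 <1
  x=-4.286: |R|=0.76475 <1
  x=-2.551: |R|=0.37867 <1
  x=-6.523: |R|=1.05492 >1
  x=-6.369: |R|=1.03939 >1
  x=-6.196: |R|=1.02131 >1
Interval (-6.0000, 0).

(-6.0000,0); λ=-4 ⇒ h* = (6)/4 = 1.5000.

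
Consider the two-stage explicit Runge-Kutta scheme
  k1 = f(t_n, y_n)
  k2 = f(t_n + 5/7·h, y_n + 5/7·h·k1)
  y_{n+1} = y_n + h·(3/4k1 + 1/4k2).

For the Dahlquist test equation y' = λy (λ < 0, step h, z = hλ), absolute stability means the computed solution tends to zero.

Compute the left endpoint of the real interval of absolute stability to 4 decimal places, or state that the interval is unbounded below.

Set f=λy, z=hλ:
  k1=λy_n ⇒ h·k1=z·y_n;  k2=λ(1+5/7z)y_n ⇒ h·k2=z(1+5/7z)y_n
  y_{n+1}/y_n = 1 + 3/4z + 1/4z(1+5/7z) = 1 + z + 5/28z²
  so R(z) = 1 + z + 5/28z².

Need |R(x)|<1, x<0.
x=-0.79: |R|=0.3214
R=1: x+5/28x²=0 ⇒ x=−28/5=-5.6000; min R=1−1/(4·5/28)=-0.4000>−1
Confirm numerically:
  x=-5.501: |R|=0.90275 <1
  x=-4.692: |R|=0.23923 <1
  x=-3.765: |R|=0.23371 <1
  x=-3.628: |R|=0.27757 <1
  x=-6.051: |R|=1.48732 >1
  x=-5.928: |R|=1.34721 >1
  x=-5.831: |R|=1.24053 >1
Stable set (-5.6000, 0).

z* = -5.6000.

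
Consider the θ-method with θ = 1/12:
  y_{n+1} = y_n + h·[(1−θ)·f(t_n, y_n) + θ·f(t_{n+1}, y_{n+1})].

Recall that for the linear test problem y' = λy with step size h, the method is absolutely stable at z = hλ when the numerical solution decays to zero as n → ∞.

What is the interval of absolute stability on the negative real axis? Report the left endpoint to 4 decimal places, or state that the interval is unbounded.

z∈(-2.4000,0).

On y'=λy, z=hλ:
  y_{n+1} = y_n + z·[11/12·y_n + 1/12·y_{n+1}] ⇒ (1 − 1/12z)y_{n+1} = (1 + 11/12z)y_n
  Hence R(z) = (1 + 11/12z)/(1 − 1/12z).

Find x<0 with |R(x)|<1.
x=-1.63: |R|=0.4351
R=−1: 1+11/12x = −1+1/12x ⇒ -5/6x=2 ⇒ x=2/(-5/6)=-2.4000
Confirm numerically:
  x=-2.358: |R|=0.97075 <1
  x=-2.249: |R|=0.89403 <1
  x=-1.726: |R|=0.50896 <1
  x=-1.567: |R|=0.38601 <1
  x=-2.919: |R|=1.34788 >1
  x=-2.863: |R|=1.31151 >1
  x=-2.683: |R|=1.19274 >1
Stable set (-2.4000, 0).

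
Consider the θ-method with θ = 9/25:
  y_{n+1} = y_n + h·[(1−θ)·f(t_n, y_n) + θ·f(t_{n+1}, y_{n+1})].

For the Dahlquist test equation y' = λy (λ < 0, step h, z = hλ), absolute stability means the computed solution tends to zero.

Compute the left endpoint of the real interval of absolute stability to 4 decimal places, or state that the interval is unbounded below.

z* = -7.1429.

Set f=λy, z=hλ:
  y_{n+1} = y_n + z·[16/25·y_n + 9/25·y_{n+1}] ⇒ (1 − 9/25z)y_{n+1} = (1 + 16/25z)y_n
  ⇒ R(z) = (1 + 16/25z)/(1 − 9/25z).

Find x<0 with |R(x)|<1.
x=-0.45: |R|=0.6127
R=−1: 1+16/25x = −1+9/25x ⇒ -7/25x=2 ⇒ x=2/(-7/25)=-7.1429
Confirm numerically:
  x=-6.127: |R|=0.91127 <1
  x=-5.658: |R|=0.86310 <1
  x=-5.524: |R|=0.84833 <1
  x=-5.352: |R|=0.82867 <1
  x=-7.664: |R|=1.03882 >1
  x=-7.515: |R|=1.02812 >1
  x=-7.451: |R|=1.02343 >1
So |R|<1 on (-7.1429, 0).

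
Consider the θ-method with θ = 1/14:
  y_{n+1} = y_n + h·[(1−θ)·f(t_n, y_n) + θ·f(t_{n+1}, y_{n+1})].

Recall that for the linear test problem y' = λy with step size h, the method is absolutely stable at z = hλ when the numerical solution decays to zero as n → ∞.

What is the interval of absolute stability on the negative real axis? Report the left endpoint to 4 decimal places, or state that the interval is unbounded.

z∈(-2.3333,0).

With y'=λy (z=hλ):
  y_{n+1} = y_n + z·[13/14·y_n + 1/14·y_{n+1}] ⇒ (1 − 1/14z)y_{n+1} = (1 + 13/14z)y_n
  R(z) = (1 + 13/14z)/(1 − 1/14z).

Solve |R(x)|<1 on ℝ⁻.
x=-0.33: |R|=0.6776
R=−1: 1+13/14x = −1+1/14x ⇒ -6/7x=2 ⇒ x=2/(-6/7)=-2.3333
Confirm numerically:
  x=-2.005: |R|=0.75383 <1
  x=-1.847: |R|=0.63173 <1
  x=-1.457: |R|=0.31966 <1
  x=-2.931: |R|=1.42360 >1
  x=-2.695: |R|=1.25996 >1
  x=-2.358: |R|=1.01810 >1
Stable set (-2.3333, 0).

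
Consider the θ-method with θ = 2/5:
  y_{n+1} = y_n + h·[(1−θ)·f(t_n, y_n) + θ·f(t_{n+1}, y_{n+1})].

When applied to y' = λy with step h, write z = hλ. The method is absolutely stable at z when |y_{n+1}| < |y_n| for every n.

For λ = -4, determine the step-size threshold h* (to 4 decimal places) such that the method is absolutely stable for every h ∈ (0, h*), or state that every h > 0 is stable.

(-10.0000,0); λ=-4 ⇒ h* = (10)/4 = 2.5000.

Set f=λy, z=hλ:
  y_{n+1} = y_n + z·[3/5·y_n + 2/5·y_{n+1}] ⇒ (1 − 2/5z)y_{n+1} = (1 + 3/5z)y_n
  so R(z) = (1 + 3/5z)/(1 − 2/5z).

Need |R(x)|<1, x<0.
x=-1.77: |R|=0.0363
R=−1: 1+3/5x = −1+2/5x ⇒ -1/5x=2 ⇒ x=2/(-1/5)=-10.0000
Confirm numerically:
  x=-9.325: |R|=0.97146 <1
  x=-7.856: |R|=0.89649 <1
  x=-6.037: |R|=0.76789 <1
  x=-5.994: |R|=0.76419 <1
  x=-10.337: |R|=1.01313 >1
  x=-10.173: |R|=1.00683 >1
So |R|<1 on (-10.0000, 0).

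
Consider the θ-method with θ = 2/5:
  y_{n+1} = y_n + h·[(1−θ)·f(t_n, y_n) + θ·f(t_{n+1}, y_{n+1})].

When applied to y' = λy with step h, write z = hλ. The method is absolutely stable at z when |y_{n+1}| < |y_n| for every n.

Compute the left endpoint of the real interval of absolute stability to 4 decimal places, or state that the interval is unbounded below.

With y'=λy (z=hλ):
  y_{n+1} = y_n + z·[3/5·y_n + 2/5·y_{n+1}] ⇒ (1 − 2/5z)y_{n+1} = (1 + 3/5z)y_n
  so R(z) = (1 + 3/5z)/(1 − 2/5z).

Need |R(x)|<1, x<0.
x=-0.79: |R|=0.3997
R=−1: 1+3/5x = −1+2/5x ⇒ -1/5x=2 ⇒ x=2/(-1/5)=-10.0000
Confirm numerically:
  x=-9.565: |R|=0.98197 <1
  x=-6.552: |R|=0.80954 <1
  x=-6.123: |R|=0.77519 <1
  x=-5.617: |R|=0.73001 <1
  x=-10.544: |R|=1.02085 >1
  x=-10.424: |R|=1.01640 >1
  x=-10.413: |R|=1.01599 >1
Stable set (-10.0000, 0).

z* = -10.0000.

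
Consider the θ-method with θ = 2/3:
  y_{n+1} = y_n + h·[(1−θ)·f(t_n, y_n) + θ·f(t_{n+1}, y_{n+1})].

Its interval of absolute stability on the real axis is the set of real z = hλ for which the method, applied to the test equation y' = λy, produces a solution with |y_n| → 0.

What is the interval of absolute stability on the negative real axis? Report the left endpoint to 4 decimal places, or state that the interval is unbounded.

On y'=λy, z=hλ:
  y_{n+1} = y_n + z·[1/3·y_n + 2/3·y_{n+1}] ⇒ (1 − 2/3z)y_{n+1} = (1 + 1/3z)y_n
  ⇒ R(z) = (1 + 1/3z)/(1 − 2/3z).

Need |R(x)|<1, x<0.
x=-0.79: |R|=0.4825
x=-2: |R|=0.1429
x=-10: |R|=0.3043
x=-100: |R|=0.4778
θ=2/3≥1/2 ⇒ |1+1/3x|<|1−2/3x| ∀x<0 ⇒ unbounded interval.

interval (−∞, 0).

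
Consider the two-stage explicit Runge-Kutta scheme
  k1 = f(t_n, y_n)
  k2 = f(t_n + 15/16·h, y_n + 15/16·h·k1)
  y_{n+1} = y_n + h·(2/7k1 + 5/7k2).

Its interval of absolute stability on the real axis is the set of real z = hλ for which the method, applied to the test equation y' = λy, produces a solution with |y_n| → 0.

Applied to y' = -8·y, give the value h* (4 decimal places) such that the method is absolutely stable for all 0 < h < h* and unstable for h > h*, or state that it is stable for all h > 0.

(-1.4933,0); λ=-8 ⇒ h* = (112/75)/8 = 0.1867.

Set f=λy, z=hλ:
  k1=λy_n ⇒ h·k1=z·y_n;  k2=λ(1+15/16z)y_n ⇒ h·k2=z(1+15/16z)y_n
  y_{n+1}/y_n = 1 + 2/7z + 5/7z(1+15/16z) = 1 + z + 75/112z²
  so R(z) = 1 + z + 75/112z².

Boundary: |R(x)|=1, x<0.
x=-1.65: |R|=1.1731
R=1: x+75/112x²=0 ⇒ x=−112/75=-1.4933; min R=1−1/(4·75/112)=0.6267>−1
Confirm numerically:
  x=-1.366: |R|=0.88352 <1
  x=-0.848: |R|=0.63354 <1
  x=-0.682: |R|=0.62947 <1
  x=-0.628: |R|=0.63610 <1
  x=-1.791: |R|=1.35700 >1
  x=-1.697: |R|=1.23144 >1
  x=-1.565: |R|=1.07511 >1
Stable set (-1.4933, 0).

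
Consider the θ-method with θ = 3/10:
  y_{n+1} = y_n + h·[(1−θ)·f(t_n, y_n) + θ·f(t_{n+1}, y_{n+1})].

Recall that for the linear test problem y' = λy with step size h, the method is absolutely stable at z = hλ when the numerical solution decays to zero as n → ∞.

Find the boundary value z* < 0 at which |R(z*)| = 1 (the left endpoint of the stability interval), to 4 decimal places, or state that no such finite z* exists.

z* = -5.0000.

With y'=λy (z=hλ):
  y_{n+1} = y_n + z·[7/10·y_n + 3/10·y_{n+1}] ⇒ (1 − 3/10z)y_{n+1} = (1 + 7/10z)y_n
  R(z) = (1 + 7/10z)/(1 − 3/10z).

Boundary: |R(x)|=1, x<0.
x=-1.05: |R|=0.2015
R=−1: 1+7/10x = −1+3/10x ⇒ -2/5x=2 ⇒ x=2/(-2/5)=-5.0000
Confirm numerically:
  x=-3.927: |R|=0.80295 <1
  x=-2.795: |R|=0.52026 <1
  x=-2.552: |R|=0.44540 <1
  x=-5.476: |R|=1.07204 >1
  x=-5.331: |R|=1.05094 >1
  x=-5.299: |R|=1.04618 >1
Interval (-5.0000, 0).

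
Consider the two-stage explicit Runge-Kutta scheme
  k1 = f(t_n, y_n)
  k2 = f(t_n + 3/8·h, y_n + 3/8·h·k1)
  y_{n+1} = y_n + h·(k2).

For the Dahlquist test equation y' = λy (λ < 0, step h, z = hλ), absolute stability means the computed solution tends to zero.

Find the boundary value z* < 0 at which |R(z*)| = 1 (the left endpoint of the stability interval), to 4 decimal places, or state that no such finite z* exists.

z* = -2.6667.

Test eqn y'=λy, z=hλ:
  k1=λy_n ⇒ h·k1=z·y_n;  k2=λ(1+3/8z)y_n ⇒ h·k2=z(1+3/8z)y_n
  y_{n+1}/y_n = 1 + z(1+3/8z) = 1 + z + 3/8z²
  R(z) = 1 + z + 3/8z².

Boundary: |R(x)|=1, x<0.
x=-0.65: |R|=0.5084
R=1: x+3/8x²=0 ⇒ x=−8/3=-2.6667; min R=1−1/(4·3/8)=0.3333>−1
Confirm numerically:
  x=-2.489: |R|=0.83417 <1
  x=-2.304: |R|=0.68666 <1
  x=-2.026: |R|=0.51325 <1
  x=-1.963: |R|=0.48201 <1
  x=-3.166: |R|=1.59283 >1
  x=-3.035: |R|=1.41921 >1
So |R|<1 on (-2.6667, 0).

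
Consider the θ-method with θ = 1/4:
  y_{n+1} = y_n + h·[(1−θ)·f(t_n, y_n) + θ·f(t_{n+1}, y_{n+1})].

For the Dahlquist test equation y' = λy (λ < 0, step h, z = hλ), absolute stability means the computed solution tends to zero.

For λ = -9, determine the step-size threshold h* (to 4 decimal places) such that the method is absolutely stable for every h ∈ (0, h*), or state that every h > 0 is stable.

(-4.0000,0); λ=-9 ⇒ h* = (4)/9 = 0.4444.

Set f=λy, z=hλ:
  y_{n+1} = y_n + z·[3/4·y_n + 1/4·y_{n+1}] ⇒ (1 − 1/4z)y_{n+1} = (1 + 3/4z)y_n
  R(z) = (1 + 3/4z)/(1 − 1/4z).

Solve |R(x)|<1 on ℝ⁻.
x=-0.62: |R|=0.4632
R=−1: 1+3/4x = −1+1/4x ⇒ -1/2x=2 ⇒ x=2/(-1/2)=-4.0000
Confirm numerically:
  x=-3.678: |R|=0.91612 <1
  x=-3.161: |R|=0.76568 <1
  x=-2.004: |R|=0.33511 <1
  x=-1.976: |R|=0.32262 <1
  x=-4.333: |R|=1.07992 >1
  x=-4.297: |R|=1.07159 >1
So |R|<1 on (-4.0000, 0).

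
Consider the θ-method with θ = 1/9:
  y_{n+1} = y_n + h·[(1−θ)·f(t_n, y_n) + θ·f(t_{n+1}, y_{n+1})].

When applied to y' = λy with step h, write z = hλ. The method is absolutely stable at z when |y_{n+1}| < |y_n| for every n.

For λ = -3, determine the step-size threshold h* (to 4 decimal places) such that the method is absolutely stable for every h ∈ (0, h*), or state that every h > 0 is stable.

Set f=λy, z=hλ:
  y_{n+1} = y_n + z·[8/9·y_n + 1/9·y_{n+1}] ⇒ (1 − 1/9z)y_{n+1} = (1 + 8/9z)y_n
  Hence R(z) = (1 + 8/9z)/(1 − 1/9z).

Boundary: |R(x)|=1, x<0.
x=-1.35: |R|=0.1739
R=−1: 1+8/9x = −1+1/9x ⇒ -7/9x=2 ⇒ x=2/(-7/9)=-2.5714
Confirm numerically:
  x=-1.490: |R|=0.27836 <1
  x=-1.436: |R|=0.23841 <1
  x=-1.344: |R|=0.16937 <1
  x=-3.145: |R|=1.33059 >1
  x=-3.057: |R|=1.28191 >1
Interval (-2.5714, 0).

(-2.5714,0); λ=-3 ⇒ h* = (18/7)/3 = 0.8571.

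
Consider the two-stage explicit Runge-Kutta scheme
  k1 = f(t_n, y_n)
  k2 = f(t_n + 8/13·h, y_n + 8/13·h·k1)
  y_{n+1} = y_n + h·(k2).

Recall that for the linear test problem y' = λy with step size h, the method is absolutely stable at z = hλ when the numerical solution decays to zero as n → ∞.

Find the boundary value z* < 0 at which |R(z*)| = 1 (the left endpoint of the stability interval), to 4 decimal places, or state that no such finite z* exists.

Set f=λy, z=hλ:
  k1=λy_n ⇒ h·k1=z·y_n;  k2=λ(1+8/13z)y_n ⇒ h·k2=z(1+8/13z)y_n
  y_{n+1}/y_n = 1 + z(1+8/13z) = 1 + z + 8/13z²
  Hence R(z) = 1 + z + 8/13z².

Need |R(x)|<1, x<0.
x=-0.45: |R|=0.6746
R=1: x+8/13x²=0 ⇒ x=−13/8=-1.6250; min R=1−1/(4·8/13)=0.5938>−1
Confirm numerically:
  x=-1.492: |R|=0.87789 <1
  x=-1.416: |R|=0.81788 <1
  x=-1.086: |R|=0.63978 <1
  x=-1.049: |R|=0.62817 <1
  x=-2.106: |R|=1.62338 >1
  x=-2.098: |R|=1.61068 >1
  x=-1.906: |R|=1.32959 >1
So |R|<1 on (-1.6250, 0).

z* = -1.6250.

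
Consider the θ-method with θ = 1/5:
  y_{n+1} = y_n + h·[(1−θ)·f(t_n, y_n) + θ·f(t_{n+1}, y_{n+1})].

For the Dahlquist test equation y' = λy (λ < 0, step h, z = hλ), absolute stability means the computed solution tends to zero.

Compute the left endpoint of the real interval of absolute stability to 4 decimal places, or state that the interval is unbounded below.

left endpoint -3.3333.

Test eqn y'=λy, z=hλ:
  y_{n+1} = y_n + z·[4/5·y_n + 1/5·y_{n+1}] ⇒ (1 − 1/5z)y_{n+1} = (1 + 4/5z)y_n
  so R(z) = (1 + 4/5z)/(1 − 1/5z).

Solve |R(x)|<1 on ℝ⁻.
x=-0.65: |R|=0.4248
R=−1: 1+4/5x = −1+1/5x ⇒ -3/5x=2 ⇒ x=2/(-3/5)=-3.3333
Confirm numerically:
  x=-2.532: |R|=0.68083 <1
  x=-2.336: |R|=0.59215 <1
  x=-1.428: |R|=0.11077 <1
  x=-3.627: |R|=1.10212 >1
  x=-3.365: |R|=1.01136 >1
So |R|<1 on (-3.3333, 0).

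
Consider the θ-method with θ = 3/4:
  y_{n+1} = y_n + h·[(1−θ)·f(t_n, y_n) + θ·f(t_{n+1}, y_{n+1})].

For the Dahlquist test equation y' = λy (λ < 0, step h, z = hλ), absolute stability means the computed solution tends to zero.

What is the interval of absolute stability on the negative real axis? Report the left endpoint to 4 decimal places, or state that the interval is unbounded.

interval (−∞, 0).

On y'=λy, z=hλ:
  y_{n+1} = y_n + z·[1/4·y_n + 3/4·y_{n+1}] ⇒ (1 − 3/4z)y_{n+1} = (1 + 1/4z)y_n
  so R(z) = (1 + 1/4z)/(1 − 3/4z).

Need |R(x)|<1, x<0.
x=-1.27: |R|=0.3496
x=-2: |R|=0.2000
x=-10: |R|=0.1765
x=-100: |R|=0.3158
θ=3/4≥1/2 ⇒ |1+1/4x|<|1−3/4x| ∀x<0 ⇒ interval (−∞,0).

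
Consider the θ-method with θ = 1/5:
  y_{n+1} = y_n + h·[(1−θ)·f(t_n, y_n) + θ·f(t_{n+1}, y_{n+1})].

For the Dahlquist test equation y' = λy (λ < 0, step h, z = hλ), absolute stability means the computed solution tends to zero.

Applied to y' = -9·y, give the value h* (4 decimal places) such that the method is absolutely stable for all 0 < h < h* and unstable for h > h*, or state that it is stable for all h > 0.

With y'=λy (z=hλ):
  y_{n+1} = y_n + z·[4/5·y_n + 1/5·y_{n+1}] ⇒ (1 − 1/5z)y_{n+1} = (1 + 4/5z)y_n
  so R(z) = (1 + 4/5z)/(1 − 1/5z).

Boundary: |R(x)|=1, x<0.
x=-0.68: |R|=0.4014
R=−1: 1+4/5x = −1+1/5x ⇒ -3/5x=2 ⇒ x=2/(-3/5)=-3.3333
Confirm numerically:
  x=-2.570: |R|=0.69749 <1
  x=-2.151: |R|=0.50399 <1
  x=-1.510: |R|=0.15975 <1
  x=-3.825: |R|=1.16714 >1
  x=-3.728: |R|=1.13566 >1
  x=-3.483: |R|=1.05293 >1
Interval (-3.3333, 0).

(-3.3333,0); λ=-9 ⇒ h* = (10/3)/9 = 0.3704.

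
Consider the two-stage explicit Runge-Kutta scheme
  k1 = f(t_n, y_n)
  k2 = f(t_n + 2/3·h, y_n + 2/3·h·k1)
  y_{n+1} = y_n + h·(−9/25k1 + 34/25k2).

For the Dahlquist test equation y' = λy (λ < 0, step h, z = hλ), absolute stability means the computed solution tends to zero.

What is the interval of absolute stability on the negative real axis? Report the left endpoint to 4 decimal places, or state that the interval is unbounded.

On y'=λy, z=hλ:
  k1=λy_n ⇒ h·k1=z·y_n;  k2=λ(1+2/3z)y_n ⇒ h·k2=z(1+2/3z)y_n
  y_{n+1}/y_n = 1 − 9/25z + 34/25z(1+2/3z) = 1 + z + 68/75z²
  ⇒ R(z) = 1 + z + 68/75z².

Need |R(x)|<1, x<0.
x=-0.57: |R|=0.7246
R=1: x+68/75x²=0 ⇒ x=−75/68=-1.1029; min R=1−1/(4·68/75)=0.7243>−1
Confirm numerically:
  x=-0.885: |R|=0.82512 <1
  x=-0.712: |R|=0.74763 <1
  x=-0.682: |R|=0.73971 <1
  x=-1.637: |R|=1.79266 >1
  x=-1.593: |R|=1.70780 >1
  x=-1.457: |R|=1.46772 >1
Stable set (-1.1029, 0).

z∈(-1.1029,0).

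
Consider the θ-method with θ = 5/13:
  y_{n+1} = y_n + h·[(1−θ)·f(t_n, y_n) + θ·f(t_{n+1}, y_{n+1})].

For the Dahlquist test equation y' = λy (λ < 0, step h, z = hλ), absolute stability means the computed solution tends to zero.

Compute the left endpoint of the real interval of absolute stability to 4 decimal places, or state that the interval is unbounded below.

left endpoint -8.6667.

Set f=λy, z=hλ:
  y_{n+1} = y_n + z·[8/13·y_n + 5/13·y_{n+1}] ⇒ (1 − 5/13z)y_{n+1} = (1 + 8/13z)y_n
  Hence R(z) = (1 + 8/13z)/(1 − 5/13z).

Need |R(x)|<1, x<0.
x=-1.56: |R|=0.0250
R=−1: 1+8/13x = −1+5/13x ⇒ -3/13x=2 ⇒ x=2/(-3/13)=-8.6667
Confirm numerically:
  x=-7.865: |R|=0.95404 <1
  x=-7.595: |R|=0.93693 <1
  x=-7.338: |R|=0.91978 <1
  x=-4.620: |R|=0.66371 <1
  x=-9.007: |R|=1.01759 >1
  x=-8.818: |R|=1.00795 >1
So |R|<1 on (-8.6667, 0).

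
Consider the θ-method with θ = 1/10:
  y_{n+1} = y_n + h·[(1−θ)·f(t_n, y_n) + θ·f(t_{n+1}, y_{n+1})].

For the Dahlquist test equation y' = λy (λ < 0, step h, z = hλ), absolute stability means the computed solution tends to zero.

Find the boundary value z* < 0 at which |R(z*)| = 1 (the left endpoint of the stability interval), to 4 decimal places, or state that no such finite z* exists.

Set f=λy, z=hλ:
  y_{n+1} = y_n + z·[9/10·y_n + 1/10·y_{n+1}] ⇒ (1 − 1/10z)y_{n+1} = (1 + 9/10z)y_n
  so R(z) = (1 + 9/10z)/(1 − 1/10z).

Solve |R(x)|<1 on ℝ⁻.
x=-1.08: |R|=0.0253
R=−1: 1+9/10x = −1+1/10x ⇒ -4/5x=2 ⇒ x=2/(-4/5)=-2.5000
Confirm numerically:
  x=-2.298: |R|=0.86860 <1
  x=-2.093: |R|=0.73075 <1
  x=-1.637: |R|=0.40672 <1
  x=-1.321: |R|=0.16686 <1
  x=-2.715: |R|=1.13527 >1
  x=-2.647: |R|=1.09299 >1
  x=-2.641: |R|=1.08923 >1
Interval (-2.5000, 0).

z* = -2.5000.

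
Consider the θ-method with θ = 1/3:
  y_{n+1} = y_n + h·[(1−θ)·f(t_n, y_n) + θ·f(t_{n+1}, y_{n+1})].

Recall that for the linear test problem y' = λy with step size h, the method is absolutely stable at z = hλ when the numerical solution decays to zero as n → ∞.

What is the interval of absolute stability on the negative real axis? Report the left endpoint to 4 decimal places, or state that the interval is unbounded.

(-6.0000, 0).

Test eqn y'=λy, z=hλ:
  y_{n+1} = y_n + z·[2/3·y_n + 1/3·y_{n+1}] ⇒ (1 − 1/3z)y_{n+1} = (1 + 2/3z)y_n
  R(z) = (1 + 2/3z)/(1 − 1/3z).

Find x<0 with |R(x)|<1.
x=-1.29: |R|=0.0979
R=−1: 1+2/3x = −1+1/3x ⇒ -1/3x=2 ⇒ x=2/(-1/3)=-6.0000
Confirm numerically:
  x=-5.430: |R|=0.93238 <1
  x=-5.012: |R|=0.87668 <1
  x=-3.250: |R|=0.56000 <1
  x=-2.869: |R|=0.46652 <1
  x=-6.396: |R|=1.04215 >1
  x=-6.216: |R|=1.02344 >1
So |R|<1 on (-6.0000, 0).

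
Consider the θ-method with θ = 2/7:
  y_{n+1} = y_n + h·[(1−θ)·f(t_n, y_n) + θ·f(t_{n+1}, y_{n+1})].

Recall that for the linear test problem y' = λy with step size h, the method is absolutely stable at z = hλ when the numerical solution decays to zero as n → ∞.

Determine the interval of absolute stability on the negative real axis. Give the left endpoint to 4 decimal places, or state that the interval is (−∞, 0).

z∈(-4.6667,0).

On y'=λy, z=hλ:
  y_{n+1} = y_n + z·[5/7·y_n + 2/7·y_{n+1}] ⇒ (1 − 2/7z)y_{n+1} = (1 + 5/7z)y_n
  ⇒ R(z) = (1 + 5/7z)/(1 − 2/7z).

Find x<0 with |R(x)|<1.
x=-0.97: |R|=0.2405
R=−1: 1+5/7x = −1+2/7x ⇒ -3/7x=2 ⇒ x=2/(-3/7)=-4.6667
Confirm numerically:
  x=-4.596: |R|=0.98691 <1
  x=-4.340: |R|=0.93750 <1
  x=-3.185: |R|=0.66754 <1
  x=-2.881: |R|=0.58024 <1
  x=-5.201: |R|=1.09212 >1
  x=-5.188: |R|=1.09001 >1
  x=-4.902: |R|=1.04201 >1
Stable set (-4.6667, 0).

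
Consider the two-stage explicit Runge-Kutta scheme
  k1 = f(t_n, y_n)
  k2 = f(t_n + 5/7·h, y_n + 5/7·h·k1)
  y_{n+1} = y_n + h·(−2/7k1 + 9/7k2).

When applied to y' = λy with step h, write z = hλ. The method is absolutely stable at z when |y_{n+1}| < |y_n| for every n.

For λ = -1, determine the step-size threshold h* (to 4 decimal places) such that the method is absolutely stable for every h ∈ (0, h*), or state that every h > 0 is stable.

(-1.0889,0); λ=-1 ⇒ h* = (49/45)/1 = 1.0889.

With y'=λy (z=hλ):
  k1=λy_n ⇒ h·k1=z·y_n;  k2=λ(1+5/7z)y_n ⇒ h·k2=z(1+5/7z)y_n
  y_{n+1}/y_n = 1 − 2/7z + 9/7z(1+5/7z) = 1 + z + 45/49z²
  Hence R(z) = 1 + z + 45/49z².

Solve |R(x)|<1 on ℝ⁻.
x=-1.39: |R|=1.3844
R=1: x+45/49x²=0 ⇒ x=−49/45=-1.0889; min R=1−1/(4·45/49)=0.7278>−1
Confirm numerically:
  x=-0.807: |R|=0.79109 <1
  x=-0.702: |R|=0.75058 <1
  x=-0.618: |R|=0.73275 <1
  x=-1.622: |R|=1.79412 >1
  x=-1.475: |R|=1.52302 >1
So |R|<1 on (-1.0889, 0).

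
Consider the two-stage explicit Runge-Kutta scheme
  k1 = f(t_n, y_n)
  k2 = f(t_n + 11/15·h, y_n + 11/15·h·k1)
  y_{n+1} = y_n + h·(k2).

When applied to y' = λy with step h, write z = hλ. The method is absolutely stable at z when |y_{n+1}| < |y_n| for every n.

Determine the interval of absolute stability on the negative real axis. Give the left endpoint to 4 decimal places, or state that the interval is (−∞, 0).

z∈(-1.3636,0).

Set f=λy, z=hλ:
  k1=λy_n ⇒ h·k1=z·y_n;  k2=λ(1+11/15z)y_n ⇒ h·k2=z(1+11/15z)y_n
  y_{n+1}/y_n = 1 + z(1+11/15z) = 1 + z + 11/15z²
  R(z) = 1 + z + 11/15z².

Boundary: |R(x)|=1, x<0.
x=-1.31: |R|=0.9485
R=1: x+11/15x²=0 ⇒ x=−15/11=-1.3636; min R=1−1/(4·11/15)=0.6591>−1
Confirm numerically:
  x=-1.294: |R|=0.93392 <1
  x=-1.020: |R|=0.74296 <1
  x=-0.794: |R|=0.66832 <1
  x=-1.777: |R|=1.53867 >1
  x=-1.602: |R|=1.28003 >1
  x=-1.442: |R|=1.08287 >1
Interval (-1.3636, 0).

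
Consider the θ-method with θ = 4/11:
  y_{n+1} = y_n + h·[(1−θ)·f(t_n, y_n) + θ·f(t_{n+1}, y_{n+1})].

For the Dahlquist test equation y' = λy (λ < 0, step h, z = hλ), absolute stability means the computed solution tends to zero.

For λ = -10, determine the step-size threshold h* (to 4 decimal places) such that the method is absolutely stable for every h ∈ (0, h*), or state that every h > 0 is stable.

On y'=λy, z=hλ:
  y_{n+1} = y_n + z·[7/11·y_n + 4/11·y_{n+1}] ⇒ (1 − 4/11z)y_{n+1} = (1 + 7/11z)y_n
  ⇒ R(z) = (1 + 7/11z)/(1 − 4/11z).

Need |R(x)|<1, x<0.
x=-0.59: |R|=0.5142
R=−1: 1+7/11x = −1+4/11x ⇒ -3/11x=2 ⇒ x=2/(-3/11)=-7.3333
Confirm numerically:
  x=-5.669: |R|=0.85173 <1
  x=-5.445: |R|=0.82718 <1
  x=-4.432: |R|=0.69702 <1
  x=-3.713: |R|=0.57988 <1
  x=-7.516: |R|=1.01335 >1
  x=-7.509: |R|=1.01284 >1
Interval (-7.3333, 0).

(-7.3333,0); λ=-10 ⇒ h* = (22/3)/10 = 0.7333.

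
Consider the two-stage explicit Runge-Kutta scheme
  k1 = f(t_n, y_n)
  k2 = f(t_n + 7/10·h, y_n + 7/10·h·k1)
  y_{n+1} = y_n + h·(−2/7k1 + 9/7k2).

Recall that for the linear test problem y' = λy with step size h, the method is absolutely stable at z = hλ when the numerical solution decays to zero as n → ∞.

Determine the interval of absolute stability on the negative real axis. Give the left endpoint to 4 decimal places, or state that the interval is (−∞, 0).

Test eqn y'=λy, z=hλ:
  k1=λy_n ⇒ h·k1=z·y_n;  k2=λ(1+7/10z)y_n ⇒ h·k2=z(1+7/10z)y_n
  y_{n+1}/y_n = 1 − 2/7z + 9/7z(1+7/10z) = 1 + z + 9/10z²
  ⇒ R(z) = 1 + z + 9/10z².

Solve |R(x)|<1 on ℝ⁻.
x=-1.14: |R|=1.0296
R=1: x+9/10x²=0 ⇒ x=−10/9=-1.1111; min R=1−1/(4·9/10)=0.7222>−1
Confirm numerically:
  x=-1.024: |R|=0.91972 <1
  x=-0.895: |R|=0.82592 <1
  x=-0.665: |R|=0.73300 <1
  x=-0.646: |R|=0.72958 <1
  x=-1.321: |R|=1.24954 >1
  x=-1.290: |R|=1.20769 >1
  x=-1.225: |R|=1.12556 >1
Interval (-1.1111, 0).

z∈(-1.1111,0).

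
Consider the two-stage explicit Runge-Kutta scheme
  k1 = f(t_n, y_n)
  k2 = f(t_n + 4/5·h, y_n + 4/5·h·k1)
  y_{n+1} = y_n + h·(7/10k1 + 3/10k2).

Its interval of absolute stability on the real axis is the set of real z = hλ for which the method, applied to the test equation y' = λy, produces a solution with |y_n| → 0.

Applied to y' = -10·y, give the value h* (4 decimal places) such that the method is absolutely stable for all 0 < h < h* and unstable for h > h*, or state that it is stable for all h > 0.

(-4.1667,0); λ=-10 ⇒ h* = (25/6)/10 = 0.4167.

On y'=λy, z=hλ:
  k1=λy_n ⇒ h·k1=z·y_n;  k2=λ(1+4/5z)y_n ⇒ h·k2=z(1+4/5z)y_n
  y_{n+1}/y_n = 1 + 7/10z + 3/10z(1+4/5z) = 1 + z + 6/25z²
  ⇒ R(z) = 1 + z + 6/25z².

Solve |R(x)|<1 on ℝ⁻.
x=-1.5: |R|=0.0400
R=1: x+6/25x²=0 ⇒ x=−25/6=-4.1667; min R=1−1/(4·6/25)=-0.0417>−1
Confirm numerically:
  x=-3.544: |R|=0.47038 <1
  x=-3.516: |R|=0.45094 <1
  x=-2.224: |R|=0.03692 <1
  x=-2.111: |R|=0.04148 <1
  x=-4.529: |R|=1.39384 >1
  x=-4.215: |R|=1.04889 >1
So |R|<1 on (-4.1667, 0).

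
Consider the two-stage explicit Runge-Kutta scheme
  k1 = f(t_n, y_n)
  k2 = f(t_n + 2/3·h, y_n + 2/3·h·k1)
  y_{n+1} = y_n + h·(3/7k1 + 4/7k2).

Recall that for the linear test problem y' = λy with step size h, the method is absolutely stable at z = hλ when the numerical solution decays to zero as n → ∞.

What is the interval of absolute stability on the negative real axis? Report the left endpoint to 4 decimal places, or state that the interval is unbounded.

(-2.6250, 0).

Test eqn y'=λy, z=hλ:
  k1=λy_n ⇒ h·k1=z·y_n;  k2=λ(1+2/3z)y_n ⇒ h·k2=z(1+2/3z)y_n
  y_{n+1}/y_n = 1 + 3/7z + 4/7z(1+2/3z) = 1 + z + 8/21z²
  ⇒ R(z) = 1 + z + 8/21z².

Need |R(x)|<1, x<0.
x=-0.91: |R|=0.4055
R=1: x+8/21x²=0 ⇒ x=−21/8=-2.6250; min R=1−1/(4·8/21)=0.3438>−1
Confirm numerically:
  x=-2.570: |R|=0.94615 <1
  x=-2.417: |R|=0.80848 <1
  x=-1.812: |R|=0.43880 <1
  x=-1.660: |R|=0.38975 <1
  x=-2.851: |R|=1.24546 >1
  x=-2.755: |R|=1.13644 >1
  x=-2.742: |R|=1.12221 >1
Stable set (-2.6250, 0).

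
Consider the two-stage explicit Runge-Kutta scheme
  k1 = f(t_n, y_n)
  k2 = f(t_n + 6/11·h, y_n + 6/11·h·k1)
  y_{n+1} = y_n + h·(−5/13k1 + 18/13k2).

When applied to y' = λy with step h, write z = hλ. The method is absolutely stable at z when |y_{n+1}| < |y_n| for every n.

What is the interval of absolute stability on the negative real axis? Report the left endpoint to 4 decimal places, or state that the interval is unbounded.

Test eqn y'=λy, z=hλ:
  k1=λy_n ⇒ h·k1=z·y_n;  k2=λ(1+6/11z)y_n ⇒ h·k2=z(1+6/11z)y_n
  y_{n+1}/y_n = 1 − 5/13z + 18/13z(1+6/11z) = 1 + z + 108/143z²
  Hence R(z) = 1 + z + 108/143z².

Solve |R(x)|<1 on ℝ⁻.
x=-1.58: |R|=1.3054
R=1: x+108/143x²=0 ⇒ x=−143/108=-1.3241; min R=1−1/(4·108/143)=0.6690>−1
Confirm numerically:
  x=-1.257: |R|=0.93632 <1
  x=-1.210: |R|=0.89575 <1
  x=-1.159: |R|=0.85551 <1
  x=-1.145: |R|=0.84514 <1
  x=-1.868: |R|=1.76737 >1
  x=-1.625: |R|=1.36932 >1
  x=-1.538: |R|=1.24849 >1
So |R|<1 on (-1.3241, 0).

(-1.3241, 0).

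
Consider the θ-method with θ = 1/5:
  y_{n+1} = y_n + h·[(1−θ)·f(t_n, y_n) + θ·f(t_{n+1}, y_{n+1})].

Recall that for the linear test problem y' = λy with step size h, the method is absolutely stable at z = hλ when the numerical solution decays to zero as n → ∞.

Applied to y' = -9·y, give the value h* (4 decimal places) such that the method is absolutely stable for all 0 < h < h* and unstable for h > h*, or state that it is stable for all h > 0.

(-3.3333,0); λ=-9 ⇒ h* = (10/3)/9 = 0.3704.

With y'=λy (z=hλ):
  y_{n+1} = y_n + z·[4/5·y_n + 1/5·y_{n+1}] ⇒ (1 − 1/5z)y_{n+1} = (1 + 4/5z)y_n
  R(z) = (1 + 4/5z)/(1 − 1/5z).

Solve |R(x)|<1 on ℝ⁻.
x=-1.74: |R|=0.2908
R=−1: 1+4/5x = −1+1/5x ⇒ -3/5x=2 ⇒ x=2/(-3/5)=-3.3333
Confirm numerically:
  x=-2.652: |R|=0.73288 <1
  x=-1.849: |R|=0.34983 <1
  x=-1.445: |R|=0.12102 <1
  x=-1.414: |R|=0.10228 <1
  x=-3.608: |R|=1.09572 >1
  x=-3.528: |R|=1.06848 >1
Stable set (-3.3333, 0).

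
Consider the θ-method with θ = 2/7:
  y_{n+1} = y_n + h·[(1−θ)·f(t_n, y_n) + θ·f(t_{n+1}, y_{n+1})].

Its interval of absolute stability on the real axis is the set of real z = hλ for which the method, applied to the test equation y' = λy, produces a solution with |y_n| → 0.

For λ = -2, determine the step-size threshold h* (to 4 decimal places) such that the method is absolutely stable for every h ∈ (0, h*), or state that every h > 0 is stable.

(-4.6667,0); λ=-2 ⇒ h* = (14/3)/2 = 2.3333.

On y'=λy, z=hλ:
  y_{n+1} = y_n + z·[5/7·y_n + 2/7·y_{n+1}] ⇒ (1 − 2/7z)y_{n+1} = (1 + 5/7z)y_n
  Hence R(z) = (1 + 5/7z)/(1 − 2/7z).

Boundary: |R(x)|=1, x<0.
x=-1.77: |R|=0.1755
R=−1: 1+5/7x = −1+2/7x ⇒ -3/7x=2 ⇒ x=2/(-3/7)=-4.6667
Confirm numerically:
  x=-3.152: |R|=0.65845 <1
  x=-2.969: |R|=0.60635 <1
  x=-2.699: |R|=0.52387 <1
  x=-2.667: |R|=0.51362 <1
  x=-5.230: |R|=1.09679 >1
  x=-4.782: |R|=1.02089 >1
Interval (-4.6667, 0).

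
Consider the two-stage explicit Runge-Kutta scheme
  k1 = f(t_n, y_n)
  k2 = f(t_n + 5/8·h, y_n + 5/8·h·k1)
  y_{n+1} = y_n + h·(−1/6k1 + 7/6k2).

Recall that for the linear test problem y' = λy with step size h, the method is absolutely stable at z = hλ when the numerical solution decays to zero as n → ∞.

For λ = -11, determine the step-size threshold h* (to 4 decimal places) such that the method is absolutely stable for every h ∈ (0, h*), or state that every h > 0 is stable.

(-1.3714,0); λ=-11 ⇒ h* = (48/35)/11 = 0.1247.

Test eqn y'=λy, z=hλ:
  k1=λy_n ⇒ h·k1=z·y_n;  k2=λ(1+5/8z)y_n ⇒ h·k2=z(1+5/8z)y_n
  y_{n+1}/y_n = 1 − 1/6z + 7/6z(1+5/8z) = 1 + z + 35/48z²
  ⇒ R(z) = 1 + z + 35/48z².

Find x<0 with |R(x)|<1.
x=-1.54: |R|=1.1893
R=1: x+35/48x²=0 ⇒ x=−48/35=-1.3714; min R=1−1/(4·35/48)=0.6571>−1
Confirm numerically:
  x=-0.948: |R|=0.70730 <1
  x=-0.746: |R|=0.65979 <1
  x=-0.637: |R|=0.65887 <1
  x=-1.813: |R|=1.58375 >1
  x=-1.555: |R|=1.20814 >1
So |R|<1 on (-1.3714, 0).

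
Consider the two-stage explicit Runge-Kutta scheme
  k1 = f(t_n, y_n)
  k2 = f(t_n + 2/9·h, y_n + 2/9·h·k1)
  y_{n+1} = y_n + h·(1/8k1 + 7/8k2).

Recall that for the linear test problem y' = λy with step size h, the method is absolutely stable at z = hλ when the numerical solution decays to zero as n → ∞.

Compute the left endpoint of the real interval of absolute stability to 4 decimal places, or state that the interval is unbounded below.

left endpoint -5.1429.

On y'=λy, z=hλ:
  k1=λy_n ⇒ h·k1=z·y_n;  k2=λ(1+2/9z)y_n ⇒ h·k2=z(1+2/9z)y_n
  y_{n+1}/y_n = 1 + 1/8z + 7/8z(1+2/9z) = 1 + z + 7/36z²
  so R(z) = 1 + z + 7/36z².

Boundary: |R(x)|=1, x<0.
x=-1.51: |R|=0.0666
R=1: x+7/36x²=0 ⇒ x=−36/7=-5.1429; min R=1−1/(4·7/36)=-0.2857>−1
Confirm numerically:
  x=-4.632: |R|=0.53989 <1
  x=-4.275: |R|=0.27859 <1
  x=-2.822: |R|=0.27351 <1
  x=-5.351: |R|=1.21657 >1
  x=-5.318: |R|=1.18111 >1
Stable set (-5.1429, 0).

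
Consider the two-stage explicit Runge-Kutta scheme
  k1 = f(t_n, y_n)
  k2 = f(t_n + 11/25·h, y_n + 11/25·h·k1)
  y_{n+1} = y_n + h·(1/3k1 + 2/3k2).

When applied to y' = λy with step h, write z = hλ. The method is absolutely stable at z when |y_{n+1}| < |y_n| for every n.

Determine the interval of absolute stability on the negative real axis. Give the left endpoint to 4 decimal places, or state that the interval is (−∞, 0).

Set f=λy, z=hλ:
  k1=λy_n ⇒ h·k1=z·y_n;  k2=λ(1+11/25z)y_n ⇒ h·k2=z(1+11/25z)y_n
  y_{n+1}/y_n = 1 + 1/3z + 2/3z(1+11/25z) = 1 + z + 22/75z²
  R(z) = 1 + z + 22/75z².

Find x<0 with |R(x)|<1.
x=-0.93: |R|=0.3237
R=1: x+22/75x²=0 ⇒ x=−75/22=-3.4091; min R=1−1/(4·22/75)=0.1477>−1
Confirm numerically:
  x=-3.327: |R|=0.91989 <1
  x=-3.252: |R|=0.85015 <1
  x=-2.815: |R|=0.50944 <1
  x=-1.439: |R|=0.16841 <1
  x=-3.961: |R|=1.64126 >1
  x=-3.827: |R|=1.46914 >1
  x=-3.590: |R|=1.19051 >1
Stable set (-3.4091, 0).

z∈(-3.4091,0).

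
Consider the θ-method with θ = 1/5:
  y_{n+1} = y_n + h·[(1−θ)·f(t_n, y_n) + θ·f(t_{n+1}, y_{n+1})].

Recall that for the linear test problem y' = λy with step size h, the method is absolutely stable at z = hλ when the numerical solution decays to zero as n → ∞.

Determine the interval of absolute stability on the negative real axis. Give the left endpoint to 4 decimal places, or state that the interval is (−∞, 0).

On y'=λy, z=hλ:
  y_{n+1} = y_n + z·[4/5·y_n + 1/5·y_{n+1}] ⇒ (1 − 1/5z)y_{n+1} = (1 + 4/5z)y_n
  ⇒ R(z) = (1 + 4/5z)/(1 − 1/5z).

Find x<0 with |R(x)|<1.
x=-0.88: |R|=0.2517
R=−1: 1+4/5x = −1+1/5x ⇒ -3/5x=2 ⇒ x=2/(-3/5)=-3.3333
Confirm numerically:
  x=-3.226: |R|=0.96086 <1
  x=-1.771: |R|=0.30778 <1
  x=-1.551: |R|=0.18379 <1
  x=-1.447: |R|=0.12223 <1
  x=-3.925: |R|=1.19888 >1
  x=-3.552: |R|=1.07671 >1
So |R|<1 on (-3.3333, 0).

(-3.3333, 0).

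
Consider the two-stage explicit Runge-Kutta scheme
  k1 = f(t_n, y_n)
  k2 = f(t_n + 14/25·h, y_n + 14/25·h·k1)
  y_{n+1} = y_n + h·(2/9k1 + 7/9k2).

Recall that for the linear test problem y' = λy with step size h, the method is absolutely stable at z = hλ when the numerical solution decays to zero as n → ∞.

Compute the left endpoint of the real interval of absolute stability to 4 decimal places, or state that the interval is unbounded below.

With y'=λy (z=hλ):
  k1=λy_n ⇒ h·k1=z·y_n;  k2=λ(1+14/25z)y_n ⇒ h·k2=z(1+14/25z)y_n
  y_{n+1}/y_n = 1 + 2/9z + 7/9z(1+14/25z) = 1 + z + 98/225z²
  so R(z) = 1 + z + 98/225z².

Boundary: |R(x)|=1, x<0.
x=-1: |R|=0.4356
R=1: x+98/225x²=0 ⇒ x=−225/98=-2.2959; min R=1−1/(4·98/225)=0.4260>−1
Confirm numerically:
  x=-2.189: |R|=0.89806 <1
  x=-2.100: |R|=0.82080 <1
  x=-1.588: |R|=0.51036 <1
  x=-1.463: |R|=0.46925 <1
  x=-2.828: |R|=1.65539 >1
  x=-2.634: |R|=1.38787 >1
Stable set (-2.2959, 0).

z* = -2.2959.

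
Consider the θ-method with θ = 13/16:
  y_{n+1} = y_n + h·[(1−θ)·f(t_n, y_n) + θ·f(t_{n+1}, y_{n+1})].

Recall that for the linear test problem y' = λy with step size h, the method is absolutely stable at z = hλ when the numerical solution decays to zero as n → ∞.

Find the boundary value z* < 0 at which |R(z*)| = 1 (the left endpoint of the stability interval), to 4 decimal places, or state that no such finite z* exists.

unbounded; (−∞, 0).

On y'=λy, z=hλ:
  y_{n+1} = y_n + z·[3/16·y_n + 13/16·y_{n+1}] ⇒ (1 − 13/16z)y_{n+1} = (1 + 3/16z)y_n
  R(z) = (1 + 3/16z)/(1 − 13/16z).

Need |R(x)|<1, x<0.
x=-1.08: |R|=0.4248
x=-2: |R|=0.2381
x=-10: |R|=0.0959
x=-100: |R|=0.2158
θ=13/16≥1/2 ⇒ |1+3/16x|<|1−13/16x| ∀x<0 ⇒ interval (−∞,0).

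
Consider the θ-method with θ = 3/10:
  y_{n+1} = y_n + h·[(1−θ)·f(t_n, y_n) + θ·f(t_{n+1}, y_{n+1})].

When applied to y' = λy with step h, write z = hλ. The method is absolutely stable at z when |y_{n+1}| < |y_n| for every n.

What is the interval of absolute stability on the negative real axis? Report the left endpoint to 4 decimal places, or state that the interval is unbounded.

On y'=λy, z=hλ:
  y_{n+1} = y_n + z·[7/10·y_n + 3/10·y_{n+1}] ⇒ (1 − 3/10z)y_{n+1} = (1 + 7/10z)y_n
  so R(z) = (1 + 7/10z)/(1 − 3/10z).

Find x<0 with |R(x)|<1.
x=-0.33: |R|=0.6997
R=−1: 1+7/10x = −1+3/10x ⇒ -2/5x=2 ⇒ x=2/(-2/5)=-5.0000
Confirm numerically:
  x=-4.398: |R|=0.89618 <1
  x=-3.790: |R|=0.77351 <1
  x=-2.827: |R|=0.52968 <1
  x=-2.040: |R|=0.26551 <1
  x=-5.269: |R|=1.04169 >1
  x=-5.185: |R|=1.02896 >1
Stable set (-5.0000, 0).

z∈(-5.0000,0).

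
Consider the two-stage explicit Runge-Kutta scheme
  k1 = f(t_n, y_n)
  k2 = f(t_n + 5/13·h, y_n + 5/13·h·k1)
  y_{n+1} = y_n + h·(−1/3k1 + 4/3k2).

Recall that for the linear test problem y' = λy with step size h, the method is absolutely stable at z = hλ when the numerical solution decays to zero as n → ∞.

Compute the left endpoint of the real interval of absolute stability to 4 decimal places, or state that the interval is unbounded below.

z* = -1.9500.

With y'=λy (z=hλ):
  k1=λy_n ⇒ h·k1=z·y_n;  k2=λ(1+5/13z)y_n ⇒ h·k2=z(1+5/13z)y_n
  y_{n+1}/y_n = 1 − 1/3z + 4/3z(1+5/13z) = 1 + z + 20/39z²
  R(z) = 1 + z + 20/39z².

Find x<0 with |R(x)|<1.
x=-0.57: |R|=0.5966
R=1: x+20/39x²=0 ⇒ x=−39/20=-1.9500; min R=1−1/(4·20/39)=0.5125>−1
Confirm numerically:
  x=-1.651: |R|=0.74685 <1
  x=-1.558: |R|=0.68680 <1
  x=-1.298: |R|=0.56600 <1
  x=-2.529: |R|=1.75092 >1
  x=-2.194: |R|=1.27453 >1
Stable set (-1.9500, 0).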